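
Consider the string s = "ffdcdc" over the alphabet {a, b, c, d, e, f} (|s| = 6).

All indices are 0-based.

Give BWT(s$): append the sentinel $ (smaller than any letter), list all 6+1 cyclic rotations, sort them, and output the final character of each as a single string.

rank  rotation last
    0  $ffdcdc  c
    1  c$ffdcd  d
    2  cdc$ffd  d
    3  dc$ffdc  c
    4  dcdc$ff  f
    5  fdcdc$f  f
    6  ffdcdc$  $

cddcff$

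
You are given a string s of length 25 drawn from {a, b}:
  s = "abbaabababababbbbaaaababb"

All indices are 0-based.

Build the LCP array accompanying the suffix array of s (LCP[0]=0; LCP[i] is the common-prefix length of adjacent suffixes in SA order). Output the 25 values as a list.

[0, 3, 2, 5, 1, 8, 6, 4, 5, 2, 3, 3, 0, 1, 3, 2, 7, 5, 3, 4, 1, 2, 4, 2, 3]

sorted suffixes:
  #0 SA[0]=17  'aaaababb'
  #1 SA[1]=18  'aaababb'
  #2 SA[2]=3  'aabababababbbbaaaababb'
  #3 SA[3]=19  'aababb'
  #4 SA[4]=4  'abababababbbbaaaababb'
  #5 SA[5]=6  'ababababbbbaaaababb'
  #6 SA[6]=8  'abababbbbaaaababb'
  #7 SA[7]=20  'ababb'
  #8 SA[8]=10  'ababbbbaaaababb'
  #9 SA[9]=22  'abb'
  #10 SA[10]=0  'abbaabababababbbbaaaababb'
  #11 SA[11]=12  'abbbbaaaababb'
  #12 SA[12]=24  'b'
  #13 SA[13]=16  'baaaababb'
  #14 SA[14]=2  'baabababababbbbaaaababb'
  #15 SA[15]=5  'bababababbbbaaaababb'
  #16 SA[16]=7  'babababbbbaaaababb'
  #17 SA[17]=9  'bababbbbaaaababb'
  #18 SA[18]=21  'babb'
  #19 SA[19]=11  'babbbbaaaababb'
  #20 SA[20]=23  'bb'
  #21 SA[21]=15  'bbaaaababb'
  #22 SA[22]=1  'bbaabababababbbbaaaababb'
  #23 SA[23]=14  'bbbaaaababb'
  #24 SA[24]=13  'bbbbaaaababb'

SA = [17, 18, 3, 19, 4, 6, 8, 20, 10, 22, 0, 12, 24, 16, 2, 5, 7, 9, 21, 11, 23, 15, 1, 14, 13]
rank  pair      lcp
   1  s[17:],s[18:]  3  'aaa'
   2  s[18:],s[3:]  2  'aa'
   3  s[3:],s[19:]  5  'aabab'
   4  s[19:],s[4:]  1  'a'
   5  s[4:],s[6:]  8  'abababab'
   6  s[6:],s[8:]  6  'ababab'
   7  s[8:],s[20:]  4  'abab'
   8  s[20:],s[10:]  5  'ababb'
   9  s[10:],s[22:]  2  'ab'
  10  s[22:],s[0:]  3  'abb'
  11  s[0:],s[12:]  3  'abb'
  12  s[12:],s[24:]  0  ''
  13  s[24:],s[16:]  1  'b'
  14  s[16:],s[2:]  3  'baa'
  15  s[2:],s[5:]  2  'ba'
  16  s[5:],s[7:]  7  'bababab'
  17  s[7:],s[9:]  5  'babab'
  18  s[9:],s[21:]  3  'bab'
  19  s[21:],s[11:]  4  'babb'
  20  s[11:],s[23:]  1  'b'
  21  s[23:],s[15:]  2  'bb'
  22  s[15:],s[1:]  4  'bbaa'
  23  s[1:],s[14:]  2  'bb'
  24  s[14:],s[13:]  3  'bbb'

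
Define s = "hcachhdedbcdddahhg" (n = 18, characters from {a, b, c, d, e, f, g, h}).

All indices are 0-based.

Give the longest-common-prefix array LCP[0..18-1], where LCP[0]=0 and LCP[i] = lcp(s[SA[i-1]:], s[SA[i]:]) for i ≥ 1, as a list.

rank→(start, suffix):
  0 → (2, 'achhdedbcdddahhg')
  1 → (14, 'ahhg')
  2 → (9, 'bcdddahhg')
  3 → (1, 'cachhdedbcdddahhg')
  4 → (10, 'cdddahhg')
  5 → (3, 'chhdedbcdddahhg')
  6 → (13, 'dahhg')
  7 → (8, 'dbcdddahhg')
  8 → (12, 'ddahhg')
  9 → (11, 'dddahhg')
  10 → (6, 'dedbcdddahhg')
  11 → (7, 'edbcdddahhg')
  12 → (17, 'g')
  13 → (0, 'hcachhdedbcdddahhg')
  14 → (5, 'hdedbcdddahhg')
  15 → (16, 'hg')
  16 → (4, 'hhdedbcdddahhg')
  17 → (15, 'hhg')

SA = [2, 14, 9, 1, 10, 3, 13, 8, 12, 11, 6, 7, 17, 0, 5, 16, 4, 15]
rank  pair      lcp
   1  s[2:],s[14:]  1  'a'
   2  s[14:],s[9:]  0  ''
   3  s[9:],s[1:]  0  ''
   4  s[1:],s[10:]  1  'c'
   5  s[10:],s[3:]  1  'c'
   6  s[3:],s[13:]  0  ''
   7  s[13:],s[8:]  1  'd'
   8  s[8:],s[12:]  1  'd'
   9  s[12:],s[11:]  2  'dd'
  10  s[11:],s[6:]  1  'd'
  11  s[6:],s[7:]  0  ''
  12  s[7:],s[17:]  0  ''
  13  s[17:],s[0:]  0  ''
  14  s[0:],s[5:]  1  'h'
  15  s[5:],s[16:]  1  'h'
  16  s[16:],s[4:]  1  'h'
  17  s[4:],s[15:]  2  'hh'

[0, 1, 0, 0, 1, 1, 0, 1, 1, 2, 1, 0, 0, 0, 1, 1, 1, 2]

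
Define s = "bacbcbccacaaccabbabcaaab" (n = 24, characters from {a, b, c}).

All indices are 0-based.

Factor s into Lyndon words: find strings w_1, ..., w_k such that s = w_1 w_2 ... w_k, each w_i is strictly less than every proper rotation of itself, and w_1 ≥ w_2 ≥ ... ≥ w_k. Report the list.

["b", "acbcbcc", "ac", "aaccabbabc", "aaab"]

emit factor 1: 'b' (i=0, period=1)
emit factor 2: 'acbcbcc' (i=1, period=7)
emit factor 3: 'ac' (i=8, period=2)
emit factor 4: 'aaccabbabc' (i=10, period=10)
emit factor 5: 'aaab' (i=20, period=4)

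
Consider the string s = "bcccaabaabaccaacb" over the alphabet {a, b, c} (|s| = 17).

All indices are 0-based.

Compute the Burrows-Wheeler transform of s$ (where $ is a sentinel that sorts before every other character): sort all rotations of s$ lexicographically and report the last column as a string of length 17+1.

rank  rotation            last
    0  $bcccaabaabaccaacb  b
    1  aabaabaccaacb$bccc  c
    2  aabaccaacb$bcccaab  b
    3  aacb$bcccaabaabacc  c
    4  abaabaccaacb$bccca  a
    5  abaccaacb$bcccaaba  a
    6  acb$bcccaabaabacca  a
    7  accaacb$bcccaabaab  b
    8  b$bcccaabaabaccaac  c
    9  baabaccaacb$bcccaa  a
   10  baccaacb$bcccaabaa  a
   11  bcccaabaabaccaacb$  $
   12  caabaabaccaacb$bcc  c
   13  caacb$bcccaabaabac  c
   14  cb$bcccaabaabaccaa  a
   15  ccaabaabaccaacb$bc  c
   16  ccaacb$bcccaabaaba  a
   17  cccaabaabaccaacb$b  b

bcbcaaabcaa$ccacab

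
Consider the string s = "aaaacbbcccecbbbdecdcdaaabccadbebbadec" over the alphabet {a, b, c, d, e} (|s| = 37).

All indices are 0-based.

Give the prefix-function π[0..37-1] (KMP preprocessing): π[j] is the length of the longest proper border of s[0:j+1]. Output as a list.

π[0] = 0
j=1 s[j]='a': π[1]=1 (border 'a')
j=2 s[j]='a': π[2]=2 (border 'aa')
j=3 s[j]='a': π[3]=3 (border 'aaa')
j=4 s[j]='c': k: 3→2→1→0; π[4]=0 (border '')
j=5 s[j]='b': π[5]=0 (border '')
j=6 s[j]='b': π[6]=0 (border '')
j=7 s[j]='c': π[7]=0 (border '')
j=8 s[j]='c': π[8]=0 (border '')
j=9 s[j]='c': π[9]=0 (border '')
j=10 s[j]='e': π[10]=0 (border '')
j=11 s[j]='c': π[11]=0 (border '')
j=12 s[j]='b': π[12]=0 (border '')
j=13 s[j]='b': π[13]=0 (border '')
j=14 s[j]='b': π[14]=0 (border '')
j=15 s[j]='d': π[15]=0 (border '')
j=16 s[j]='e': π[16]=0 (border '')
j=17 s[j]='c': π[17]=0 (border '')
j=18 s[j]='d': π[18]=0 (border '')
j=19 s[j]='c': π[19]=0 (border '')
j=20 s[j]='d': π[20]=0 (border '')
j=21 s[j]='a': π[21]=1 (border 'a')
j=22 s[j]='a': π[22]=2 (border 'aa')
j=23 s[j]='a': π[23]=3 (border 'aaa')
j=24 s[j]='b': k: 3→2→1→0; π[24]=0 (border '')
j=25 s[j]='c': π[25]=0 (border '')
j=26 s[j]='c': π[26]=0 (border '')
j=27 s[j]='a': π[27]=1 (border 'a')
j=28 s[j]='d': k: 1→0; π[28]=0 (border '')
j=29 s[j]='b': π[29]=0 (border '')
j=30 s[j]='e': π[30]=0 (border '')
j=31 s[j]='b': π[31]=0 (border '')
j=32 s[j]='b': π[32]=0 (border '')
j=33 s[j]='a': π[33]=1 (border 'a')
j=34 s[j]='d': k: 1→0; π[34]=0 (border '')
j=35 s[j]='e': π[35]=0 (border '')
j=36 s[j]='c': π[36]=0 (border '')

[0, 1, 2, 3, 0, 0, 0, 0, 0, 0, 0, 0, 0, 0, 0, 0, 0, 0, 0, 0, 0, 1, 2, 3, 0, 0, 0, 1, 0, 0, 0, 0, 0, 1, 0, 0, 0]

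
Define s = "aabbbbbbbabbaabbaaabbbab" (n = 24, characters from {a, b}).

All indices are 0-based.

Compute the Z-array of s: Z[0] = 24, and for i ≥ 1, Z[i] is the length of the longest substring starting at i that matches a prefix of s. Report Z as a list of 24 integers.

Z[0]=24
i=1: i≥r, start 0; Z[1]=1 grow→box=[1,2)
i=2: i≥r, start 0; Z[2]=0
i=3: i≥r, start 0; Z[3]=0
i=4: i≥r, start 0; Z[4]=0
i=5: i≥r, start 0; Z[5]=0
i=6: i≥r, start 0; Z[6]=0
i=7: i≥r, start 0; Z[7]=0
i=8: i≥r, start 0; Z[8]=0
i=9: i≥r, start 0; Z[9]=1 grow→box=[9,10)
i=10: i≥r, start 0; Z[10]=0
i=11: i≥r, start 0; Z[11]=0
i=12: i≥r, start 0; Z[12]=4 grow→box=[12,16)
i=13: min(r-i=3, Z[1]=1)=1; Z[13]=1
i=14: min(r-i=2, Z[2]=0)=0; Z[14]=0
i=15: min(r-i=1, Z[3]=0)=0; Z[15]=0
i=16: i≥r, start 0; Z[16]=2 grow→box=[16,18)
i=17: min(r-i=1, Z[1]=1)=1; Z[17]=5 grow→box=[17,22)
i=18: min(r-i=4, Z[1]=1)=1; Z[18]=1
i=19: min(r-i=3, Z[2]=0)=0; Z[19]=0
i=20: min(r-i=2, Z[3]=0)=0; Z[20]=0
i=21: min(r-i=1, Z[4]=0)=0; Z[21]=0
i=22: i≥r, start 0; Z[22]=1 grow→box=[22,23)
i=23: i≥r, start 0; Z[23]=0

[24, 1, 0, 0, 0, 0, 0, 0, 0, 1, 0, 0, 4, 1, 0, 0, 2, 5, 1, 0, 0, 0, 1, 0]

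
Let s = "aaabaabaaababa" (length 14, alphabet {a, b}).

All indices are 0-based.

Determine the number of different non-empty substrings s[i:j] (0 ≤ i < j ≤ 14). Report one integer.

rank→(start, suffix):
  0 → (13, 'a')
  1 → (0, 'aaabaabaaababa')
  2 → (7, 'aaababa')
  3 → (4, 'aabaaababa')
  4 → (1, 'aabaabaaababa')
  5 → (8, 'aababa')
  6 → (11, 'aba')
  7 → (5, 'abaaababa')
  8 → (2, 'abaabaaababa')
  9 → (9, 'ababa')
  10 → (12, 'ba')
  11 → (6, 'baaababa')
  12 → (3, 'baabaaababa')
  13 → (10, 'baba')

SA = [13, 0, 7, 4, 1, 8, 11, 5, 2, 9, 12, 6, 3, 10]
rank  pair      lcp
   1  s[13:],s[0:]  1  'a'
   2  s[0:],s[7:]  5  'aaaba'
   3  s[7:],s[4:]  2  'aa'
   4  s[4:],s[1:]  5  'aabaa'
   5  s[1:],s[8:]  4  'aaba'
   6  s[8:],s[11:]  1  'a'
   7  s[11:],s[5:]  3  'aba'
   8  s[5:],s[2:]  4  'abaa'
   9  s[2:],s[9:]  3  'aba'
  10  s[9:],s[12:]  0  ''
  11  s[12:],s[6:]  2  'ba'
  12  s[6:],s[3:]  3  'baa'
  13  s[3:],s[10:]  2  'ba'

n(n+1)/2 = 14·15/2 = 105
Σ LCP = 0 + 1 + 5 + 2 + 5 + 4 + 1 + 3 + 4 + 3 + 0 + 2 + 3 + 2 = 35
distinct = 105 − 35 = 70

70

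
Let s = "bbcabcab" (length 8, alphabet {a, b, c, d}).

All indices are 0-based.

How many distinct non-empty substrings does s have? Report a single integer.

rank→(start, suffix):
  0 → (6, 'ab')
  1 → (3, 'abcab')
  2 → (7, 'b')
  3 → (0, 'bbcabcab')
  4 → (4, 'bcab')
  5 → (1, 'bcabcab')
  6 → (5, 'cab')
  7 → (2, 'cabcab')

SA = [6, 3, 7, 0, 4, 1, 5, 2]
[i] adj suffixes → lcp
  [1] 6/3 → 2 ('ab')
  [2] 3/7 → 0 ('')
  [3] 7/0 → 1 ('b')
  [4] 0/4 → 1 ('b')
  [5] 4/1 → 4 ('bcab')
  [6] 1/5 → 0 ('')
  [7] 5/2 → 3 ('cab')

n(n+1)/2 = 8·9/2 = 36
Σ LCP = 0 + 2 + 0 + 1 + 1 + 4 + 0 + 3 = 11
distinct = 36 − 11 = 25

25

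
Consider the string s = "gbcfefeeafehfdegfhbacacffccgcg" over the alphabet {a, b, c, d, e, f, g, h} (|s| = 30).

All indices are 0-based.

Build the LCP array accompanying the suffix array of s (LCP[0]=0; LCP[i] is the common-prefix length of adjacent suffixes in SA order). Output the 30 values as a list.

[0, 2, 1, 0, 1, 0, 1, 1, 2, 1, 2, 0, 0, 1, 1, 1, 1, 0, 1, 1, 2, 2, 1, 1, 0, 1, 1, 1, 0, 1]

sorted suffixes:
  #0 SA[0]=19  'acacffccgcg'
  #1 SA[1]=21  'acffccgcg'
  #2 SA[2]=8  'afehfdegfhbacacffccgcg'
  #3 SA[3]=18  'bacacffccgcg'
  #4 SA[4]=1  'bcfefeeafehfdegfhbacacffccgcg'
  #5 SA[5]=20  'cacffccgcg'
  #6 SA[6]=25  'ccgcg'
  #7 SA[7]=2  'cfefeeafehfdegfhbacacffccgcg'
  #8 SA[8]=22  'cffccgcg'
  #9 SA[9]=28  'cg'
  #10 SA[10]=26  'cgcg'
  #11 SA[11]=13  'degfhbacacffccgcg'
  #12 SA[12]=7  'eafehfdegfhbacacffccgcg'
  #13 SA[13]=6  'eeafehfdegfhbacacffccgcg'
  #14 SA[14]=4  'efeeafehfdegfhbacacffccgcg'
  #15 SA[15]=14  'egfhbacacffccgcg'
  #16 SA[16]=10  'ehfdegfhbacacffccgcg'
  #17 SA[17]=24  'fccgcg'
  #18 SA[18]=12  'fdegfhbacacffccgcg'
  #19 SA[19]=5  'feeafehfdegfhbacacffccgcg'
  #20 SA[20]=3  'fefeeafehfdegfhbacacffccgcg'
  #21 SA[21]=9  'fehfdegfhbacacffccgcg'
  #22 SA[22]=23  'ffccgcg'
  #23 SA[23]=16  'fhbacacffccgcg'
  #24 SA[24]=29  'g'
  #25 SA[25]=0  'gbcfefeeafehfdegfhbacacffccgcg'
  #26 SA[26]=27  'gcg'
  #27 SA[27]=15  'gfhbacacffccgcg'
  #28 SA[28]=17  'hbacacffccgcg'
  #29 SA[29]=11  'hfdegfhbacacffccgcg'

SA = [19, 21, 8, 18, 1, 20, 25, 2, 22, 28, 26, 13, 7, 6, 4, 14, 10, 24, 12, 5, 3, 9, 23, 16, 29, 0, 27, 15, 17, 11]
rank  pair      lcp
   1  s[19:],s[21:]  2  'ac'
   2  s[21:],s[8:]  1  'a'
   3  s[8:],s[18:]  0  ''
   4  s[18:],s[1:]  1  'b'
   5  s[1:],s[20:]  0  ''
   6  s[20:],s[25:]  1  'c'
   7  s[25:],s[2:]  1  'c'
   8  s[2:],s[22:]  2  'cf'
   9  s[22:],s[28:]  1  'c'
  10  s[28:],s[26:]  2  'cg'
  11  s[26:],s[13:]  0  ''
  12  s[13:],s[7:]  0  ''
  13  s[7:],s[6:]  1  'e'
  14  s[6:],s[4:]  1  'e'
  15  s[4:],s[14:]  1  'e'
  16  s[14:],s[10:]  1  'e'
  17  s[10:],s[24:]  0  ''
  18  s[24:],s[12:]  1  'f'
  19  s[12:],s[5:]  1  'f'
  20  s[5:],s[3:]  2  'fe'
  21  s[3:],s[9:]  2  'fe'
  22  s[9:],s[23:]  1  'f'
  23  s[23:],s[16:]  1  'f'
  24  s[16:],s[29:]  0  ''
  25  s[29:],s[0:]  1  'g'
  26  s[0:],s[27:]  1  'g'
  27  s[27:],s[15:]  1  'g'
  28  s[15:],s[17:]  0  ''
  29  s[17:],s[11:]  1  'h'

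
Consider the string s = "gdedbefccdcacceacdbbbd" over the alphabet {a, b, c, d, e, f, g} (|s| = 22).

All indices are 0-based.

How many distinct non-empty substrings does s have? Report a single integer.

sorted suffixes:
  #0 SA[0]=11  'acceacdbbbd'
  #1 SA[1]=15  'acdbbbd'
  #2 SA[2]=18  'bbbd'
  #3 SA[3]=19  'bbd'
  #4 SA[4]=20  'bd'
  #5 SA[5]=4  'befccdcacceacdbbbd'
  #6 SA[6]=10  'cacceacdbbbd'
  #7 SA[7]=7  'ccdcacceacdbbbd'
  #8 SA[8]=12  'cceacdbbbd'
  #9 SA[9]=16  'cdbbbd'
  #10 SA[10]=8  'cdcacceacdbbbd'
  #11 SA[11]=13  'ceacdbbbd'
  #12 SA[12]=21  'd'
  #13 SA[13]=17  'dbbbd'
  #14 SA[14]=3  'dbefccdcacceacdbbbd'
  #15 SA[15]=9  'dcacceacdbbbd'
  #16 SA[16]=1  'dedbefccdcacceacdbbbd'
  #17 SA[17]=14  'eacdbbbd'
  #18 SA[18]=2  'edbefccdcacceacdbbbd'
  #19 SA[19]=5  'efccdcacceacdbbbd'
  #20 SA[20]=6  'fccdcacceacdbbbd'
  #21 SA[21]=0  'gdedbefccdcacceacdbbbd'

SA = [11, 15, 18, 19, 20, 4, 10, 7, 12, 16, 8, 13, 21, 17, 3, 9, 1, 14, 2, 5, 6, 0]
[i] adj suffixes → lcp
  [1] 11/15 → 2 ('ac')
  [2] 15/18 → 0 ('')
  [3] 18/19 → 2 ('bb')
  [4] 19/20 → 1 ('b')
  [5] 20/4 → 1 ('b')
  [6] 4/10 → 0 ('')
  [7] 10/7 → 1 ('c')
  [8] 7/12 → 2 ('cc')
  [9] 12/16 → 1 ('c')
  [10] 16/8 → 2 ('cd')
  [11] 8/13 → 1 ('c')
  [12] 13/21 → 0 ('')
  [13] 21/17 → 1 ('d')
  [14] 17/3 → 2 ('db')
  [15] 3/9 → 1 ('d')
  [16] 9/1 → 1 ('d')
  [17] 1/14 → 0 ('')
  [18] 14/2 → 1 ('e')
  [19] 2/5 → 1 ('e')
  [20] 5/6 → 0 ('')
  [21] 6/0 → 0 ('')

n(n+1)/2 = 22·23/2 = 253
Σ LCP = 0 + 2 + 0 + 2 + 1 + 1 + 0 + 1 + 2 + 1 + 2 + 1 + 0 + 1 + 2 + 1 + 1 + 0 + 1 + 1 + 0 + 0 = 20
distinct = 253 − 20 = 233

233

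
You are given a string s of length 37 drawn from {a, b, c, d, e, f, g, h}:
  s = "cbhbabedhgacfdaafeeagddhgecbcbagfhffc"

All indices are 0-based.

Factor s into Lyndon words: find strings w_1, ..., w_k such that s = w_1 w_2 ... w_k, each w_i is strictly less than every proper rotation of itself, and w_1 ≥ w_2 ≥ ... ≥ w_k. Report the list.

emit factor 1: 'c' (i=0, period=1)
emit factor 2: 'bh' (i=1, period=2)
emit factor 3: 'b' (i=3, period=1)
emit factor 4: 'abedhgacfd' (i=4, period=10)
emit factor 5: 'aafeeagddhgecbcbagfhffc' (i=14, period=23)

["c", "bh", "b", "abedhgacfd", "aafeeagddhgecbcbagfhffc"]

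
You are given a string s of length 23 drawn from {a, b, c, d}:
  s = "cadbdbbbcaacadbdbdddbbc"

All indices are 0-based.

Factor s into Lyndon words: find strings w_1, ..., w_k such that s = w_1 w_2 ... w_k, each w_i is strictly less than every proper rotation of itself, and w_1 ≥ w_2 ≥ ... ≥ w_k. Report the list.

emit factor 1: 'c' (i=0, period=1)
emit factor 2: 'adbdbbbc' (i=1, period=8)
emit factor 3: 'aacadbdbdddbbc' (i=9, period=14)

["c", "adbdbbbc", "aacadbdbdddbbc"]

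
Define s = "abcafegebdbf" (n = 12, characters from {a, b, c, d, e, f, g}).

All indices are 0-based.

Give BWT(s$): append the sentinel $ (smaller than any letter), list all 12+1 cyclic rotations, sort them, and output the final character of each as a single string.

rank  rotation       last
    0  $abcafegebdbf  f
    1  abcafegebdbf$  $
    2  afegebdbf$abc  c
    3  bcafegebdbf$a  a
    4  bdbf$abcafege  e
    5  bf$abcafegebd  d
    6  cafegebdbf$ab  b
    7  dbf$abcafegeb  b
    8  ebdbf$abcafeg  g
    9  egebdbf$abcaf  f
   10  f$abcafegebdb  b
   11  fegebdbf$abca  a
   12  gebdbf$abcafe  e

f$caedbbgfbae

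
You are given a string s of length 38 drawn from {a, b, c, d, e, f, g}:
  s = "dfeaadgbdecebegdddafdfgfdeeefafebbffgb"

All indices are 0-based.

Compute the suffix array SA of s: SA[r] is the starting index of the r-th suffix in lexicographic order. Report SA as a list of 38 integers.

[3, 4, 18, 29, 37, 32, 7, 12, 33, 10, 17, 16, 15, 8, 24, 0, 20, 5, 2, 31, 11, 9, 25, 26, 27, 13, 28, 23, 19, 1, 30, 34, 35, 21, 36, 6, 14, 22]

rank | idx | suffix
   0 |   3 | aadgbdecebegdddafdfgfdeeefafebbffgb
   1 |   4 | adgbdecebegdddafdfgfdeeefafebbffgb
   2 |  18 | afdfgfdeeefafebbffgb
   3 |  29 | afebbffgb
   4 |  37 | b
   5 |  32 | bbffgb
   6 |   7 | bdecebegdddafdfgfdeeefafebbffgb
   7 |  12 | begdddafdfgfdeeefafebbffgb
   8 |  33 | bffgb
   9 |  10 | cebegdddafdfgfdeeefafebbffgb
  10 |  17 | dafdfgfdeeefafebbffgb
  11 |  16 | ddafdfgfdeeefafebbffgb
  12 |  15 | dddafdfgfdeeefafebbffgb
  13 |   8 | decebegdddafdfgfdeeefafebbffgb
  14 |  24 | deeefafebbffgb
  15 |   0 | dfeaadgbdecebegdddafdfgfdeeefafebbffgb
  16 |  20 | dfgfdeeefafebbffgb
  17 |   5 | dgbdecebegdddafdfgfdeeefafebbffgb
  18 |   2 | eaadgbdecebegdddafdfgfdeeefafebbffgb
  19 |  31 | ebbffgb
  20 |  11 | ebegdddafdfgfdeeefafebbffgb
  21 |   9 | ecebegdddafdfgfdeeefafebbffgb
  22 |  25 | eeefafebbffgb
  23 |  26 | eefafebbffgb
  24 |  27 | efafebbffgb
  25 |  13 | egdddafdfgfdeeefafebbffgb
  26 |  28 | fafebbffgb
  27 |  23 | fdeeefafebbffgb
  28 |  19 | fdfgfdeeefafebbffgb
  29 |   1 | feaadgbdecebegdddafdfgfdeeefafebbffgb
  30 |  30 | febbffgb
  31 |  34 | ffgb
  32 |  35 | fgb
  33 |  21 | fgfdeeefafebbffgb
  34 |  36 | gb
  35 |   6 | gbdecebegdddafdfgfdeeefafebbffgb
  36 |  14 | gdddafdfgfdeeefafebbffgb
  37 |  22 | gfdeeefafebbffgb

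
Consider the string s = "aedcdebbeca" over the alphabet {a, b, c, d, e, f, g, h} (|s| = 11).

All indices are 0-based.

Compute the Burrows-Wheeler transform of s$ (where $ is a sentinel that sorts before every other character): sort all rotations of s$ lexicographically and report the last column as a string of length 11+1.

rank  rotation      last
    0  $aedcdebbeca  a
    1  a$aedcdebbec  c
    2  aedcdebbeca$  $
    3  bbeca$aedcde  e
    4  beca$aedcdeb  b
    5  ca$aedcdebbe  e
    6  cdebbeca$aed  d
    7  dcdebbeca$ae  e
    8  debbeca$aedc  c
    9  ebbeca$aedcd  d
   10  eca$aedcdebb  b
   11  edcdebbeca$a  a

ac$ebedecdba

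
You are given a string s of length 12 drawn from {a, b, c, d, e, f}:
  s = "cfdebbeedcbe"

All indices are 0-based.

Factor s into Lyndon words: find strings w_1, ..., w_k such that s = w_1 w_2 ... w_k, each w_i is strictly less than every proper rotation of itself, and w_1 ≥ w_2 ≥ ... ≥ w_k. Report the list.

emit factor 1: 'cfde' (i=0, period=4)
emit factor 2: 'bbeedcbe' (i=4, period=8)

["cfde", "bbeedcbe"]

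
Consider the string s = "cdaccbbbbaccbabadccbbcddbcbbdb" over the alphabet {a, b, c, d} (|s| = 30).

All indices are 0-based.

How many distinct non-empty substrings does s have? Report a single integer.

416

rank | idx | suffix
   0 |  13 | abadccbbcddbcbbdb
   1 |   9 | accbabadccbbcddbcbbdb
   2 |   2 | accbbbbaccbabadccbbcddbcbbdb
   3 |  15 | adccbbcddbcbbdb
   4 |  29 | b
   5 |  12 | babadccbbcddbcbbdb
   6 |   8 | baccbabadccbbcddbcbbdb
   7 |  14 | badccbbcddbcbbdb
   8 |   7 | bbaccbabadccbbcddbcbbdb
   9 |   6 | bbbaccbabadccbbcddbcbbdb
  10 |   5 | bbbbaccbabadccbbcddbcbbdb
  11 |  19 | bbcddbcbbdb
  12 |  26 | bbdb
  13 |  24 | bcbbdb
  14 |  20 | bcddbcbbdb
  15 |  27 | bdb
  16 |  11 | cbabadccbbcddbcbbdb
  17 |   4 | cbbbbaccbabadccbbcddbcbbdb
  18 |  18 | cbbcddbcbbdb
  19 |  25 | cbbdb
  20 |  10 | ccbabadccbbcddbcbbdb
  21 |   3 | ccbbbbaccbabadccbbcddbcbbdb
  22 |  17 | ccbbcddbcbbdb
  23 |   0 | cdaccbbbbaccbabadccbbcddbcbbdb
  24 |  21 | cddbcbbdb
  25 |   1 | daccbbbbaccbabadccbbcddbcbbdb
  26 |  28 | db
  27 |  23 | dbcbbdb
  28 |  16 | dccbbcddbcbbdb
  29 |  22 | ddbcbbdb

SA = [13, 9, 2, 15, 29, 12, 8, 14, 7, 6, 5, 19, 26, 24, 20, 27, 11, 4, 18, 25, 10, 3, 17, 0, 21, 1, 28, 23, 16, 22]
i: (SA[i-1],SA[i]) lcp shared
  1: (13,9) 1 'a'
  2: (9,2) 4 'accb'
  3: (2,15) 1 'a'
  4: (15,29) 0 ''
  5: (29,12) 1 'b'
  6: (12,8) 2 'ba'
  7: (8,14) 2 'ba'
  8: (14,7) 1 'b'
  9: (7,6) 2 'bb'
  10: (6,5) 3 'bbb'
  11: (5,19) 2 'bb'
  12: (19,26) 2 'bb'
  13: (26,24) 1 'b'
  14: (24,20) 2 'bc'
  15: (20,27) 1 'b'
  16: (27,11) 0 ''
  17: (11,4) 2 'cb'
  18: (4,18) 3 'cbb'
  19: (18,25) 3 'cbb'
  20: (25,10) 1 'c'
  21: (10,3) 3 'ccb'
  22: (3,17) 4 'ccbb'
  23: (17,0) 1 'c'
  24: (0,21) 2 'cd'
  25: (21,1) 0 ''
  26: (1,28) 1 'd'
  27: (28,23) 2 'db'
  28: (23,16) 1 'd'
  29: (16,22) 1 'd'

n(n+1)/2 = 30·31/2 = 465
Σ LCP = 0 + 1 + 4 + 1 + 0 + 1 + 2 + 2 + 1 + 2 + 3 + 2 + 2 + 1 + 2 + 1 + 0 + 2 + 3 + 3 + 1 + 3 + 4 + 1 + 2 + 0 + 1 + 2 + 1 + 1 = 49
distinct = 465 − 49 = 416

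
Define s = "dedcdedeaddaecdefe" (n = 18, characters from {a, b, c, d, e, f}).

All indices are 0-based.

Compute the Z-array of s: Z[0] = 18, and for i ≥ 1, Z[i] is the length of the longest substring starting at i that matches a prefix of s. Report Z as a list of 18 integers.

Z[0]=18
i=1: outside box; Z[1]=0
i=2: outside box; Z[2]=1 extend→box=[2,3)
i=3: outside box; Z[3]=0
i=4: outside box; Z[4]=3 extend→box=[4,7)
i=5: min(r-i=2, Z[1]=0)=0; Z[5]=0
i=6: min(r-i=1, Z[2]=1)=1; Z[6]=2 extend→box=[6,8)
i=7: min(r-i=1, Z[1]=0)=0; Z[7]=0
i=8: outside box; Z[8]=0
i=9: outside box; Z[9]=1 extend→box=[9,10)
i=10: outside box; Z[10]=1 extend→box=[10,11)
i=11: outside box; Z[11]=0
i=12: outside box; Z[12]=0
i=13: outside box; Z[13]=0
i=14: outside box; Z[14]=2 extend→box=[14,16)
i=15: min(r-i=1, Z[1]=0)=0; Z[15]=0
i=16: outside box; Z[16]=0
i=17: outside box; Z[17]=0

[18, 0, 1, 0, 3, 0, 2, 0, 0, 1, 1, 0, 0, 0, 2, 0, 0, 0]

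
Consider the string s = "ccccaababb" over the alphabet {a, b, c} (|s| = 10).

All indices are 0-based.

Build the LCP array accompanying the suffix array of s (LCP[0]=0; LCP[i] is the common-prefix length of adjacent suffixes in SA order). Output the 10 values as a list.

sorted suffixes:
  #0 SA[0]=4  'aababb'
  #1 SA[1]=5  'ababb'
  #2 SA[2]=7  'abb'
  #3 SA[3]=9  'b'
  #4 SA[4]=6  'babb'
  #5 SA[5]=8  'bb'
  #6 SA[6]=3  'caababb'
  #7 SA[7]=2  'ccaababb'
  #8 SA[8]=1  'cccaababb'
  #9 SA[9]=0  'ccccaababb'

SA = [4, 5, 7, 9, 6, 8, 3, 2, 1, 0]
[i] adj suffixes → lcp
  [1] 4/5 → 1 ('a')
  [2] 5/7 → 2 ('ab')
  [3] 7/9 → 0 ('')
  [4] 9/6 → 1 ('b')
  [5] 6/8 → 1 ('b')
  [6] 8/3 → 0 ('')
  [7] 3/2 → 1 ('c')
  [8] 2/1 → 2 ('cc')
  [9] 1/0 → 3 ('ccc')

[0, 1, 2, 0, 1, 1, 0, 1, 2, 3]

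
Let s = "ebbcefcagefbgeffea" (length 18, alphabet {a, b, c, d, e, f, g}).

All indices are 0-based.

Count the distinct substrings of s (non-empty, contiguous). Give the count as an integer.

155

sorted suffixes:
  #0 SA[0]=17  'a'
  #1 SA[1]=7  'agefbgeffea'
  #2 SA[2]=1  'bbcefcagefbgeffea'
  #3 SA[3]=2  'bcefcagefbgeffea'
  #4 SA[4]=11  'bgeffea'
  #5 SA[5]=6  'cagefbgeffea'
  #6 SA[6]=3  'cefcagefbgeffea'
  #7 SA[7]=16  'ea'
  #8 SA[8]=0  'ebbcefcagefbgeffea'
  #9 SA[9]=9  'efbgeffea'
  #10 SA[10]=4  'efcagefbgeffea'
  #11 SA[11]=13  'effea'
  #12 SA[12]=10  'fbgeffea'
  #13 SA[13]=5  'fcagefbgeffea'
  #14 SA[14]=15  'fea'
  #15 SA[15]=14  'ffea'
  #16 SA[16]=8  'gefbgeffea'
  #17 SA[17]=12  'geffea'

SA = [17, 7, 1, 2, 11, 6, 3, 16, 0, 9, 4, 13, 10, 5, 15, 14, 8, 12]
i: (SA[i-1],SA[i]) lcp shared
  1: (17,7) 1 'a'
  2: (7,1) 0 ''
  3: (1,2) 1 'b'
  4: (2,11) 1 'b'
  5: (11,6) 0 ''
  6: (6,3) 1 'c'
  7: (3,16) 0 ''
  8: (16,0) 1 'e'
  9: (0,9) 1 'e'
  10: (9,4) 2 'ef'
  11: (4,13) 2 'ef'
  12: (13,10) 0 ''
  13: (10,5) 1 'f'
  14: (5,15) 1 'f'
  15: (15,14) 1 'f'
  16: (14,8) 0 ''
  17: (8,12) 3 'gef'

n(n+1)/2 = 18·19/2 = 171
Σ LCP = 0 + 1 + 0 + 1 + 1 + 0 + 1 + 0 + 1 + 1 + 2 + 2 + 0 + 1 + 1 + 1 + 0 + 3 = 16
distinct = 171 − 16 = 155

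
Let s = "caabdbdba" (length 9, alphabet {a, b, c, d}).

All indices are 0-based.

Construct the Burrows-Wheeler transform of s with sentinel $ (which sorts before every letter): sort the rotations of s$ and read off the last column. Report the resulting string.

abcadda$bb

rank  rotation    last
    0  $caabdbdba  a
    1  a$caabdbdb  b
    2  aabdbdba$c  c
    3  abdbdba$ca  a
    4  ba$caabdbd  d
    5  bdba$caabd  d
    6  bdbdba$caa  a
    7  caabdbdba$  $
    8  dba$caabdb  b
    9  dbdba$caab  b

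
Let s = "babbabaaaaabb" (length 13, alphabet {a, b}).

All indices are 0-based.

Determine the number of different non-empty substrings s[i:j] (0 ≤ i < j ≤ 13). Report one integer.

67

rank→(start, suffix):
  0 → (6, 'aaaaabb')
  1 → (7, 'aaaabb')
  2 → (8, 'aaabb')
  3 → (9, 'aabb')
  4 → (4, 'abaaaaabb')
  5 → (10, 'abb')
  6 → (1, 'abbabaaaaabb')
  7 → (12, 'b')
  8 → (5, 'baaaaabb')
  9 → (3, 'babaaaaabb')
  10 → (0, 'babbabaaaaabb')
  11 → (11, 'bb')
  12 → (2, 'bbabaaaaabb')

SA = [6, 7, 8, 9, 4, 10, 1, 12, 5, 3, 0, 11, 2]
[i] adj suffixes → lcp
  [1] 6/7 → 4 ('aaaa')
  [2] 7/8 → 3 ('aaa')
  [3] 8/9 → 2 ('aa')
  [4] 9/4 → 1 ('a')
  [5] 4/10 → 2 ('ab')
  [6] 10/1 → 3 ('abb')
  [7] 1/12 → 0 ('')
  [8] 12/5 → 1 ('b')
  [9] 5/3 → 2 ('ba')
  [10] 3/0 → 3 ('bab')
  [11] 0/11 → 1 ('b')
  [12] 11/2 → 2 ('bb')

n(n+1)/2 = 13·14/2 = 91
Σ LCP = 0 + 4 + 3 + 2 + 1 + 2 + 3 + 0 + 1 + 2 + 3 + 1 + 2 = 24
distinct = 91 − 24 = 67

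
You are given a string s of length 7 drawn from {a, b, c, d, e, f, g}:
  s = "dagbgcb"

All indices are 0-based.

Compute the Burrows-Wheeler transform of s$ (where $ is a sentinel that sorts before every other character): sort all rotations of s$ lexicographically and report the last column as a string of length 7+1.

bdcgg$ab

rank  rotation  last
    0  $dagbgcb  b
    1  agbgcb$d  d
    2  b$dagbgc  c
    3  bgcb$dag  g
    4  cb$dagbg  g
    5  dagbgcb$  $
    6  gbgcb$da  a
    7  gcb$dagb  b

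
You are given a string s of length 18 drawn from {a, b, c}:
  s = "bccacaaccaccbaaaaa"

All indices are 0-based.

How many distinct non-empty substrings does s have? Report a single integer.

rank→(start, suffix):
  0 → (17, 'a')
  1 → (16, 'aa')
  2 → (15, 'aaa')
  3 → (14, 'aaaa')
  4 → (13, 'aaaaa')
  5 → (5, 'aaccaccbaaaaa')
  6 → (3, 'acaaccaccbaaaaa')
  7 → (6, 'accaccbaaaaa')
  8 → (9, 'accbaaaaa')
  9 → (12, 'baaaaa')
  10 → (0, 'bccacaaccaccbaaaaa')
  11 → (4, 'caaccaccbaaaaa')
  12 → (2, 'cacaaccaccbaaaaa')
  13 → (8, 'caccbaaaaa')
  14 → (11, 'cbaaaaa')
  15 → (1, 'ccacaaccaccbaaaaa')
  16 → (7, 'ccaccbaaaaa')
  17 → (10, 'ccbaaaaa')

SA = [17, 16, 15, 14, 13, 5, 3, 6, 9, 12, 0, 4, 2, 8, 11, 1, 7, 10]
[i] adj suffixes → lcp
  [1] 17/16 → 1 ('a')
  [2] 16/15 → 2 ('aa')
  [3] 15/14 → 3 ('aaa')
  [4] 14/13 → 4 ('aaaa')
  [5] 13/5 → 2 ('aa')
  [6] 5/3 → 1 ('a')
  [7] 3/6 → 2 ('ac')
  [8] 6/9 → 3 ('acc')
  [9] 9/12 → 0 ('')
  [10] 12/0 → 1 ('b')
  [11] 0/4 → 0 ('')
  [12] 4/2 → 2 ('ca')
  [13] 2/8 → 3 ('cac')
  [14] 8/11 → 1 ('c')
  [15] 11/1 → 1 ('c')
  [16] 1/7 → 4 ('ccac')
  [17] 7/10 → 2 ('cc')

n(n+1)/2 = 18·19/2 = 171
Σ LCP = 0 + 1 + 2 + 3 + 4 + 2 + 1 + 2 + 3 + 0 + 1 + 0 + 2 + 3 + 1 + 1 + 4 + 2 = 32
distinct = 171 − 32 = 139

139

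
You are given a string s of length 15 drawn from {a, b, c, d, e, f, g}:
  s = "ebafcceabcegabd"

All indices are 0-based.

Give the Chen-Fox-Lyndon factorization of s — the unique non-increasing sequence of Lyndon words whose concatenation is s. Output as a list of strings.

["e", "b", "afcce", "abcegabd"]

emit factor 1: 'e' (i=0, period=1)
emit factor 2: 'b' (i=1, period=1)
emit factor 3: 'afcce' (i=2, period=5)
emit factor 4: 'abcegabd' (i=7, period=8)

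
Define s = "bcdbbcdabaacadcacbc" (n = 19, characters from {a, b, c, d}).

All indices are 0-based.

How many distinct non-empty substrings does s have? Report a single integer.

169

sorted suffixes:
  #0 SA[0]=9  'aacadcacbc'
  #1 SA[1]=7  'abaacadcacbc'
  #2 SA[2]=10  'acadcacbc'
  #3 SA[3]=15  'acbc'
  #4 SA[4]=12  'adcacbc'
  #5 SA[5]=8  'baacadcacbc'
  #6 SA[6]=3  'bbcdabaacadcacbc'
  #7 SA[7]=17  'bc'
  #8 SA[8]=4  'bcdabaacadcacbc'
  #9 SA[9]=0  'bcdbbcdabaacadcacbc'
  #10 SA[10]=18  'c'
  #11 SA[11]=14  'cacbc'
  #12 SA[12]=11  'cadcacbc'
  #13 SA[13]=16  'cbc'
  #14 SA[14]=5  'cdabaacadcacbc'
  #15 SA[15]=1  'cdbbcdabaacadcacbc'
  #16 SA[16]=6  'dabaacadcacbc'
  #17 SA[17]=2  'dbbcdabaacadcacbc'
  #18 SA[18]=13  'dcacbc'

SA = [9, 7, 10, 15, 12, 8, 3, 17, 4, 0, 18, 14, 11, 16, 5, 1, 6, 2, 13]
[i] adj suffixes → lcp
  [1] 9/7 → 1 ('a')
  [2] 7/10 → 1 ('a')
  [3] 10/15 → 2 ('ac')
  [4] 15/12 → 1 ('a')
  [5] 12/8 → 0 ('')
  [6] 8/3 → 1 ('b')
  [7] 3/17 → 1 ('b')
  [8] 17/4 → 2 ('bc')
  [9] 4/0 → 3 ('bcd')
  [10] 0/18 → 0 ('')
  [11] 18/14 → 1 ('c')
  [12] 14/11 → 2 ('ca')
  [13] 11/16 → 1 ('c')
  [14] 16/5 → 1 ('c')
  [15] 5/1 → 2 ('cd')
  [16] 1/6 → 0 ('')
  [17] 6/2 → 1 ('d')
  [18] 2/13 → 1 ('d')

n(n+1)/2 = 19·20/2 = 190
Σ LCP = 0 + 1 + 1 + 2 + 1 + 0 + 1 + 1 + 2 + 3 + 0 + 1 + 2 + 1 + 1 + 2 + 0 + 1 + 1 = 21
distinct = 190 − 21 = 169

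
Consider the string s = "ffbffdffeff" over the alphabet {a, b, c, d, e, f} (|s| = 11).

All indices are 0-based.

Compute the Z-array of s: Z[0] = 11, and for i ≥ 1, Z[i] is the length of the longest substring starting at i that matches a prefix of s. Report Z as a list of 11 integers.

Z[0]=11
i=1: fresh scan; Z[1]=1 grow→box=[1,2)
i=2: fresh scan; Z[2]=0
i=3: fresh scan; Z[3]=2 grow→box=[3,5)
i=4: min(r-i=1, Z[1]=1)=1; Z[4]=1
i=5: fresh scan; Z[5]=0
i=6: fresh scan; Z[6]=2 grow→box=[6,8)
i=7: min(r-i=1, Z[1]=1)=1; Z[7]=1
i=8: fresh scan; Z[8]=0
i=9: fresh scan; Z[9]=2 grow→box=[9,11)
i=10: min(r-i=1, Z[1]=1)=1; Z[10]=1

[11, 1, 0, 2, 1, 0, 2, 1, 0, 2, 1]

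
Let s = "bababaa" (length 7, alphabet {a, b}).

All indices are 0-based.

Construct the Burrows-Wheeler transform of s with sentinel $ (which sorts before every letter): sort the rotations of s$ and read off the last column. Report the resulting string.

rank  rotation  last
    0  $bababaa  a
    1  a$bababa  a
    2  aa$babab  b
    3  abaa$bab  b
    4  ababaa$b  b
    5  baa$baba  a
    6  babaa$ba  a
    7  bababaa$  $

aabbbaa$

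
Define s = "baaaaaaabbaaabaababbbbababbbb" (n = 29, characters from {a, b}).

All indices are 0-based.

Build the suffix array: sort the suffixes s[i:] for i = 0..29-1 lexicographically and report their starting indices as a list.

rank | idx | suffix
   0 |   1 | aaaaaaabbaaabaababbbbababbbb
   1 |   2 | aaaaaabbaaabaababbbbababbbb
   2 |   3 | aaaaabbaaabaababbbbababbbb
   3 |   4 | aaaabbaaabaababbbbababbbb
   4 |  10 | aaabaababbbbababbbb
   5 |   5 | aaabbaaabaababbbbababbbb
   6 |  11 | aabaababbbbababbbb
   7 |  14 | aababbbbababbbb
   8 |   6 | aabbaaabaababbbbababbbb
   9 |  12 | abaababbbbababbbb
  10 |  22 | ababbbb
  11 |  15 | ababbbbababbbb
  12 |   7 | abbaaabaababbbbababbbb
  13 |  24 | abbbb
  14 |  17 | abbbbababbbb
  15 |  28 | b
  16 |   0 | baaaaaaabbaaabaababbbbababbbb
  17 |   9 | baaabaababbbbababbbb
  18 |  13 | baababbbbababbbb
  19 |  21 | bababbbb
  20 |  23 | babbbb
  21 |  16 | babbbbababbbb
  22 |  27 | bb
  23 |   8 | bbaaabaababbbbababbbb
  24 |  20 | bbababbbb
  25 |  26 | bbb
  26 |  19 | bbbababbbb
  27 |  25 | bbbb
  28 |  18 | bbbbababbbb

[1, 2, 3, 4, 10, 5, 11, 14, 6, 12, 22, 15, 7, 24, 17, 28, 0, 9, 13, 21, 23, 16, 27, 8, 20, 26, 19, 25, 18]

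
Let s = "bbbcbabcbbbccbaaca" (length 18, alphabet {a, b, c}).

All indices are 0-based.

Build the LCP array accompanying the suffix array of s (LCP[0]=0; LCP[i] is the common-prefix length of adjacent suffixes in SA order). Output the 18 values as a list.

sorted suffixes:
  #0 SA[0]=17  'a'
  #1 SA[1]=14  'aaca'
  #2 SA[2]=5  'abcbbbccbaaca'
  #3 SA[3]=15  'aca'
  #4 SA[4]=13  'baaca'
  #5 SA[5]=4  'babcbbbccbaaca'
  #6 SA[6]=0  'bbbcbabcbbbccbaaca'
  #7 SA[7]=8  'bbbccbaaca'
  #8 SA[8]=1  'bbcbabcbbbccbaaca'
  #9 SA[9]=9  'bbccbaaca'
  #10 SA[10]=2  'bcbabcbbbccbaaca'
  #11 SA[11]=6  'bcbbbccbaaca'
  #12 SA[12]=10  'bccbaaca'
  #13 SA[13]=16  'ca'
  #14 SA[14]=12  'cbaaca'
  #15 SA[15]=3  'cbabcbbbccbaaca'
  #16 SA[16]=7  'cbbbccbaaca'
  #17 SA[17]=11  'ccbaaca'

SA = [17, 14, 5, 15, 13, 4, 0, 8, 1, 9, 2, 6, 10, 16, 12, 3, 7, 11]
rank  pair      lcp
   1  s[17:],s[14:]  1  'a'
   2  s[14:],s[5:]  1  'a'
   3  s[5:],s[15:]  1  'a'
   4  s[15:],s[13:]  0  ''
   5  s[13:],s[4:]  2  'ba'
   6  s[4:],s[0:]  1  'b'
   7  s[0:],s[8:]  4  'bbbc'
   8  s[8:],s[1:]  2  'bb'
   9  s[1:],s[9:]  3  'bbc'
  10  s[9:],s[2:]  1  'b'
  11  s[2:],s[6:]  3  'bcb'
  12  s[6:],s[10:]  2  'bc'
  13  s[10:],s[16:]  0  ''
  14  s[16:],s[12:]  1  'c'
  15  s[12:],s[3:]  3  'cba'
  16  s[3:],s[7:]  2  'cb'
  17  s[7:],s[11:]  1  'c'

[0, 1, 1, 1, 0, 2, 1, 4, 2, 3, 1, 3, 2, 0, 1, 3, 2, 1]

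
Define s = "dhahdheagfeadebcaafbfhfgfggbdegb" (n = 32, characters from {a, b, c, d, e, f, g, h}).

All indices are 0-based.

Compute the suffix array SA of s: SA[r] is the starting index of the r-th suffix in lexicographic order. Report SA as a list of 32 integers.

[16, 11, 17, 7, 2, 31, 14, 27, 19, 15, 12, 28, 0, 4, 10, 6, 13, 29, 18, 9, 22, 24, 20, 30, 26, 8, 23, 25, 1, 3, 5, 21]

rank | idx | suffix
   0 |  16 | aafbfhfgfggbdegb
   1 |  11 | adebcaafbfhfgfggbdegb
   2 |  17 | afbfhfgfggbdegb
   3 |   7 | agfeadebcaafbfhfgfggbdegb
   4 |   2 | ahdheagfeadebcaafbfhfgfggbdegb
   5 |  31 | b
   6 |  14 | bcaafbfhfgfggbdegb
   7 |  27 | bdegb
   8 |  19 | bfhfgfggbdegb
   9 |  15 | caafbfhfgfggbdegb
  10 |  12 | debcaafbfhfgfggbdegb
  11 |  28 | degb
  12 |   0 | dhahdheagfeadebcaafbfhfgfggbdegb
  13 |   4 | dheagfeadebcaafbfhfgfggbdegb
  14 |  10 | eadebcaafbfhfgfggbdegb
  15 |   6 | eagfeadebcaafbfhfgfggbdegb
  16 |  13 | ebcaafbfhfgfggbdegb
  17 |  29 | egb
  18 |  18 | fbfhfgfggbdegb
  19 |   9 | feadebcaafbfhfgfggbdegb
  20 |  22 | fgfggbdegb
  21 |  24 | fggbdegb
  22 |  20 | fhfgfggbdegb
  23 |  30 | gb
  24 |  26 | gbdegb
  25 |   8 | gfeadebcaafbfhfgfggbdegb
  26 |  23 | gfggbdegb
  27 |  25 | ggbdegb
  28 |   1 | hahdheagfeadebcaafbfhfgfggbdegb
  29 |   3 | hdheagfeadebcaafbfhfgfggbdegb
  30 |   5 | heagfeadebcaafbfhfgfggbdegb
  31 |  21 | hfgfggbdegb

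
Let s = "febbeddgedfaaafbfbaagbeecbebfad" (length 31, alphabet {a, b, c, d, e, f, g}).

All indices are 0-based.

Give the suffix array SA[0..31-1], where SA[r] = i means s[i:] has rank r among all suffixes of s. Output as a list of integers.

[11, 12, 18, 29, 13, 19, 17, 2, 25, 3, 21, 27, 15, 24, 30, 5, 9, 6, 1, 26, 23, 4, 8, 22, 10, 28, 16, 14, 0, 20, 7]

rank | idx | suffix
   0 |  11 | aaafbfbaagbeecbebfad
   1 |  12 | aafbfbaagbeecbebfad
   2 |  18 | aagbeecbebfad
   3 |  29 | ad
   4 |  13 | afbfbaagbeecbebfad
   5 |  19 | agbeecbebfad
   6 |  17 | baagbeecbebfad
   7 |   2 | bbeddgedfaaafbfbaagbeecbebfad
   8 |  25 | bebfad
   9 |   3 | beddgedfaaafbfbaagbeecbebfad
  10 |  21 | beecbebfad
  11 |  27 | bfad
  12 |  15 | bfbaagbeecbebfad
  13 |  24 | cbebfad
  14 |  30 | d
  15 |   5 | ddgedfaaafbfbaagbeecbebfad
  16 |   9 | dfaaafbfbaagbeecbebfad
  17 |   6 | dgedfaaafbfbaagbeecbebfad
  18 |   1 | ebbeddgedfaaafbfbaagbeecbebfad
  19 |  26 | ebfad
  20 |  23 | ecbebfad
  21 |   4 | eddgedfaaafbfbaagbeecbebfad
  22 |   8 | edfaaafbfbaagbeecbebfad
  23 |  22 | eecbebfad
  24 |  10 | faaafbfbaagbeecbebfad
  25 |  28 | fad
  26 |  16 | fbaagbeecbebfad
  27 |  14 | fbfbaagbeecbebfad
  28 |   0 | febbeddgedfaaafbfbaagbeecbebfad
  29 |  20 | gbeecbebfad
  30 |   7 | gedfaaafbfbaagbeecbebfad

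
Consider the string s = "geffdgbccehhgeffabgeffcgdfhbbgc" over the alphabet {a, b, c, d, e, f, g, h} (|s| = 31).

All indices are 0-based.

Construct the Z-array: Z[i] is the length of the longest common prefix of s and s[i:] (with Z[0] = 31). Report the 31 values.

[31, 0, 0, 0, 0, 1, 0, 0, 0, 0, 0, 0, 4, 0, 0, 0, 0, 0, 4, 0, 0, 0, 0, 1, 0, 0, 0, 0, 0, 1, 0]

Z[0]=31
i=1: fresh scan; Z[1]=0
i=2: fresh scan; Z[2]=0
i=3: fresh scan; Z[3]=0
i=4: fresh scan; Z[4]=0
i=5: fresh scan; Z[5]=1 extend→box=[5,6)
i=6: fresh scan; Z[6]=0
i=7: fresh scan; Z[7]=0
i=8: fresh scan; Z[8]=0
i=9: fresh scan; Z[9]=0
i=10: fresh scan; Z[10]=0
i=11: fresh scan; Z[11]=0
i=12: fresh scan; Z[12]=4 extend→box=[12,16)
i=13: min(r-i=3, Z[1]=0)=0; Z[13]=0
i=14: min(r-i=2, Z[2]=0)=0; Z[14]=0
i=15: min(r-i=1, Z[3]=0)=0; Z[15]=0
i=16: fresh scan; Z[16]=0
i=17: fresh scan; Z[17]=0
i=18: fresh scan; Z[18]=4 extend→box=[18,22)
i=19: min(r-i=3, Z[1]=0)=0; Z[19]=0
i=20: min(r-i=2, Z[2]=0)=0; Z[20]=0
i=21: min(r-i=1, Z[3]=0)=0; Z[21]=0
i=22: fresh scan; Z[22]=0
i=23: fresh scan; Z[23]=1 extend→box=[23,24)
i=24: fresh scan; Z[24]=0
i=25: fresh scan; Z[25]=0
i=26: fresh scan; Z[26]=0
i=27: fresh scan; Z[27]=0
i=28: fresh scan; Z[28]=0
i=29: fresh scan; Z[29]=1 extend→box=[29,30)
i=30: fresh scan; Z[30]=0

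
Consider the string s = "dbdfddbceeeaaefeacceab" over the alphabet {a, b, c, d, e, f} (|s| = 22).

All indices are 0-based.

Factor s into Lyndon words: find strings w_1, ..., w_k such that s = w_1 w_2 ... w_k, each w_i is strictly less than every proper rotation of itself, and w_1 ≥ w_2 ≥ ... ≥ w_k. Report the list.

["d", "bdfdd", "bceee", "aaefeacceab"]

emit factor 1: 'd' (i=0, period=1)
emit factor 2: 'bdfdd' (i=1, period=5)
emit factor 3: 'bceee' (i=6, period=5)
emit factor 4: 'aaefeacceab' (i=11, period=11)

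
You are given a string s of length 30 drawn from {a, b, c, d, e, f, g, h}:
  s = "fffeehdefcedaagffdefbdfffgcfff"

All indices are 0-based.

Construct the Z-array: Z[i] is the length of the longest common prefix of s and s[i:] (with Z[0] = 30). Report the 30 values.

Z[0]=30
i=1: i≥r, start 0; Z[1]=2 scan→box=[1,3)
i=2: min(r-i=1, Z[1]=2)=1; Z[2]=1
i=3: i≥r, start 0; Z[3]=0
i=4: i≥r, start 0; Z[4]=0
i=5: i≥r, start 0; Z[5]=0
i=6: i≥r, start 0; Z[6]=0
i=7: i≥r, start 0; Z[7]=0
i=8: i≥r, start 0; Z[8]=1 scan→box=[8,9)
i=9: i≥r, start 0; Z[9]=0
i=10: i≥r, start 0; Z[10]=0
i=11: i≥r, start 0; Z[11]=0
i=12: i≥r, start 0; Z[12]=0
i=13: i≥r, start 0; Z[13]=0
i=14: i≥r, start 0; Z[14]=0
i=15: i≥r, start 0; Z[15]=2 scan→box=[15,17)
i=16: min(r-i=1, Z[1]=2)=1; Z[16]=1
i=17: i≥r, start 0; Z[17]=0
i=18: i≥r, start 0; Z[18]=0
i=19: i≥r, start 0; Z[19]=1 scan→box=[19,20)
i=20: i≥r, start 0; Z[20]=0
i=21: i≥r, start 0; Z[21]=0
i=22: i≥r, start 0; Z[22]=3 scan→box=[22,25)
i=23: min(r-i=2, Z[1]=2)=2; Z[23]=2
i=24: min(r-i=1, Z[2]=1)=1; Z[24]=1
i=25: i≥r, start 0; Z[25]=0
i=26: i≥r, start 0; Z[26]=0
i=27: i≥r, start 0; Z[27]=3 scan→box=[27,30)
i=28: min(r-i=2, Z[1]=2)=2; Z[28]=2
i=29: min(r-i=1, Z[2]=1)=1; Z[29]=1

[30, 2, 1, 0, 0, 0, 0, 0, 1, 0, 0, 0, 0, 0, 0, 2, 1, 0, 0, 1, 0, 0, 3, 2, 1, 0, 0, 3, 2, 1]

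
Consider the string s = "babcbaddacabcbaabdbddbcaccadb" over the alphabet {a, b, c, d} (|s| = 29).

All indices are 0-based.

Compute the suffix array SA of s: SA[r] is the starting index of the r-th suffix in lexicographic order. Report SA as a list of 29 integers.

rank | idx | suffix
   0 |  14 | aabdbddbcaccadb
   1 |  10 | abcbaabdbddbcaccadb
   2 |   1 | abcbaddacabcbaabdbddbcaccadb
   3 |  15 | abdbddbcaccadb
   4 |   8 | acabcbaabdbddbcaccadb
   5 |  23 | accadb
   6 |  26 | adb
   7 |   5 | addacabcbaabdbddbcaccadb
   8 |  28 | b
   9 |  13 | baabdbddbcaccadb
  10 |   0 | babcbaddacabcbaabdbddbcaccadb
  11 |   4 | baddacabcbaabdbddbcaccadb
  12 |  21 | bcaccadb
  13 |  11 | bcbaabdbddbcaccadb
  14 |   2 | bcbaddacabcbaabdbddbcaccadb
  15 |  16 | bdbddbcaccadb
  16 |  18 | bddbcaccadb
  17 |   9 | cabcbaabdbddbcaccadb
  18 |  22 | caccadb
  19 |  25 | cadb
  20 |  12 | cbaabdbddbcaccadb
  21 |   3 | cbaddacabcbaabdbddbcaccadb
  22 |  24 | ccadb
  23 |   7 | dacabcbaabdbddbcaccadb
  24 |  27 | db
  25 |  20 | dbcaccadb
  26 |  17 | dbddbcaccadb
  27 |   6 | ddacabcbaabdbddbcaccadb
  28 |  19 | ddbcaccadb

[14, 10, 1, 15, 8, 23, 26, 5, 28, 13, 0, 4, 21, 11, 2, 16, 18, 9, 22, 25, 12, 3, 24, 7, 27, 20, 17, 6, 19]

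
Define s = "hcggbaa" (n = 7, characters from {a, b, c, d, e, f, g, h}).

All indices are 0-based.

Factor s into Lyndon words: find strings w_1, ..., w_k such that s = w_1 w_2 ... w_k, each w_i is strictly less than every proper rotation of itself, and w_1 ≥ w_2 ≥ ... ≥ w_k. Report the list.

emit factor 1: 'h' (i=0, period=1)
emit factor 2: 'cgg' (i=1, period=3)
emit factor 3: 'b' (i=4, period=1)
emit factor 4: 'a' (i=5, period=1)
emit factor 5: 'a' (i=6, period=1)

["h", "cgg", "b", "a", "a"]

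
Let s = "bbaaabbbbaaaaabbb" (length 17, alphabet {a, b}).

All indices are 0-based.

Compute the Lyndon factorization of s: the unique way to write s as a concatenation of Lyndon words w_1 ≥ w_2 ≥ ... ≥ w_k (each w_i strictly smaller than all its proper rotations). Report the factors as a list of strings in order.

["b", "b", "aaabbbb", "aaaaabbb"]

emit factor 1: 'b' (i=0, period=1)
emit factor 2: 'b' (i=1, period=1)
emit factor 3: 'aaabbbb' (i=2, period=7)
emit factor 4: 'aaaaabbb' (i=9, period=8)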